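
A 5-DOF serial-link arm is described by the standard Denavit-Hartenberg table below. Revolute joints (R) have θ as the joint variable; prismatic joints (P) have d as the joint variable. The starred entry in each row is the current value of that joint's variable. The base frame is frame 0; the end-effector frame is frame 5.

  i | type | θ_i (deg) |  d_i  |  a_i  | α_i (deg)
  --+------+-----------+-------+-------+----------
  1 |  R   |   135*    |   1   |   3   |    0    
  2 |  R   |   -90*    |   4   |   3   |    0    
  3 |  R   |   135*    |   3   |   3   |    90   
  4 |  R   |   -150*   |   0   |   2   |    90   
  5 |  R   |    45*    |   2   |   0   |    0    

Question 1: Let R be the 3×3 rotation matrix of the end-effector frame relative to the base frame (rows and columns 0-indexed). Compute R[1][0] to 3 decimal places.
0.707

End-effector x-axis (col 0 of R) = (0.6124,0.7071,-0.3536)
R[1][0] = 0.7071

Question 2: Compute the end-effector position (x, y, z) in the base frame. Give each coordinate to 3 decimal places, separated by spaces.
-0.268 4.243 8.732

after link 1: o_1 = (-2.1213, 2.1213, 1.0000)
after link 2: o_2 = (0.0000, 4.2426, 5.0000)
after link 3: o_3 = (-3.0000, 4.2426, 8.0000)
after link 4: o_4 = (-1.2679, 4.2426, 7.0000)
after link 5: o_5 = (-0.2679, 4.2426, 8.7321)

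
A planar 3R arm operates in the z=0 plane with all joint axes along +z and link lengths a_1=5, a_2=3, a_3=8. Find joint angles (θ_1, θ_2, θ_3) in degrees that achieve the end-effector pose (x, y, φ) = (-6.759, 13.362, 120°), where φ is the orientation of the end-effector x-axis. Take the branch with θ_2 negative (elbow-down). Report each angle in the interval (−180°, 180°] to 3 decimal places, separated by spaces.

134.994 -59.987 44.994

wrist centre = target − a_3·(cos φ, sin φ) = (-2.7590, 6.4338)
cos θ_2 = (49.0058−5²−3²)/(2·5·3) = 0.5002; θ_2 = -59.9872° (elbow-down)
β = atan2(6.4338,-2.7590) = 113.2111°; ψ = atan2(-2.5977,6.5006) = -21.7825°
θ_1 = β − ψ = 134.9935°
θ_3 = φ − θ_1 − θ_2 = 44.9936° (wrapped to (-180°,180°])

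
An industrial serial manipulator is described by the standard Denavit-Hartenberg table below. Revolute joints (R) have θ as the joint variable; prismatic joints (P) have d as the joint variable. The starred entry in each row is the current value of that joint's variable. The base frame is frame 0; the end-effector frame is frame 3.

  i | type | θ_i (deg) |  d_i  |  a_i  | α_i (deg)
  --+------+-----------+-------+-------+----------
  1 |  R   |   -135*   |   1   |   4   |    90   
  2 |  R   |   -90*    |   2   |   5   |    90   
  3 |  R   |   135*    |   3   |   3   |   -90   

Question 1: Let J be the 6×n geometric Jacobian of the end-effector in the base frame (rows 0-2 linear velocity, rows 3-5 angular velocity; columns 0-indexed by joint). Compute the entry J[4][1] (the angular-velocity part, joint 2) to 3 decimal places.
axis z_1 = (-0.7071,0.7071,0.0000); lever o_n−o_1 = (-0.7929,5.0355,-2.8787)
cross product → J_v[:, 1] = (-2.0355,-2.0355,-3.0000)
J_ω[:, 1] = z_1
entry J[4][1] = 0.7071

0.707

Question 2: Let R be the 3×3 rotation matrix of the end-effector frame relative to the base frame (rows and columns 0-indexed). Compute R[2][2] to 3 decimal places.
End-effector z-axis (col 2 of R) = (0.5000,-0.5000,0.7071)
R[2][2] = 0.7071

0.707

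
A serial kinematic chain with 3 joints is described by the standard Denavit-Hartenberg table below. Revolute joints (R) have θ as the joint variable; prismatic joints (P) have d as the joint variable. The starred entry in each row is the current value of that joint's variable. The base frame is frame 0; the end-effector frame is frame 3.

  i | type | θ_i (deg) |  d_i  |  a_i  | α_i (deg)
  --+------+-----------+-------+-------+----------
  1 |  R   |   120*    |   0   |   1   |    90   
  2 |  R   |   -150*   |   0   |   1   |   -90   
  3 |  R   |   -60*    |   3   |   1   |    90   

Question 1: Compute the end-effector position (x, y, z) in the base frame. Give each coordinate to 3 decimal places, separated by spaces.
0.150 1.473 -3.348

after link 1: o_1 = (-0.5000, 0.8660, 0.0000)
after link 2: o_2 = (-0.0670, 0.1160, -0.5000)
after link 3: o_3 = (0.1495, 1.4731, -3.3481)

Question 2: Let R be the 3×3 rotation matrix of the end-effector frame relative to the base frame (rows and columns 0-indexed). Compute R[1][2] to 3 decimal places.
End-effector z-axis (col 2 of R) = (0.0580,0.8995,0.4330)
R[1][2] = 0.8995

0.900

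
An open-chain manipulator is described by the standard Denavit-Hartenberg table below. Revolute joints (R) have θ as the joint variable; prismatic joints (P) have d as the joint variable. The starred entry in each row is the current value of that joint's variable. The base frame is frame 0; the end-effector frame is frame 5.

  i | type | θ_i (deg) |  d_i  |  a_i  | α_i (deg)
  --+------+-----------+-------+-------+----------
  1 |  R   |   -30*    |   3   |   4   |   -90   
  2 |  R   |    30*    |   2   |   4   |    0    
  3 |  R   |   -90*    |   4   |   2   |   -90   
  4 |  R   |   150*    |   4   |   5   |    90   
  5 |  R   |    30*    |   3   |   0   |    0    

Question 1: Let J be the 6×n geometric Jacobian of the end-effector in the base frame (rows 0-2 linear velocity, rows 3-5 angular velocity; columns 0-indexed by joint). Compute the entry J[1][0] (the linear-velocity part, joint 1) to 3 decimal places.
9.556

axis z_0 = ẑ; lever o_n−o_0 = (9.5556,-4.4755,-1.7189)
cross product → J_v[:, 0] = (4.4755,9.5556,-0.0000)
J_ω[:, 0] = z_0
entry J[1][0] = 9.5556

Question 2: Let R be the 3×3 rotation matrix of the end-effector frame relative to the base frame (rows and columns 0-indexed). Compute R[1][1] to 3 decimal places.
End-effector y-axis (col 1 of R) = (0.9620,-0.2667,-0.0580)
R[1][1] = -0.2667

-0.267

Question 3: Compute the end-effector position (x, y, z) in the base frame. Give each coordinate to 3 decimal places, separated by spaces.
after link 1: o_1 = (3.4641, -2.0000, 3.0000)
after link 2: o_2 = (7.4641, -2.0000, 1.0000)
after link 3: o_3 = (10.3301, 0.9641, 2.7321)
after link 4: o_4 = (10.2051, -1.8505, -3.0179)
after link 5: o_5 = (9.5556, -4.4755, -1.7189)

9.556 -4.475 -1.719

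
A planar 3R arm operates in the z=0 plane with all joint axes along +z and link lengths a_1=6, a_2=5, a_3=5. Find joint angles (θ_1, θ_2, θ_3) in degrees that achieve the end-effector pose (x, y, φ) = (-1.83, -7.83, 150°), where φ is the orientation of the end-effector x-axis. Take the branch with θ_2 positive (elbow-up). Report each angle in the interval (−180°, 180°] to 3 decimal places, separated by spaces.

wrist centre = target − a_3·(cos φ, sin φ) = (2.5001, -10.3300)
cos θ_2 = (112.9595−6²−5²)/(2·6·5) = 0.8660; θ_2 = 30.0038° (elbow-up)
β = atan2(-10.3300,2.5001) = -76.3946°; ψ = atan2(2.5003,10.3300) = 13.6063°
θ_1 = β − ψ = -90.0009°
θ_3 = φ − θ_1 − θ_2 = -150.0029° (wrapped to (-180°,180°])

-90.001 30.004 -150.003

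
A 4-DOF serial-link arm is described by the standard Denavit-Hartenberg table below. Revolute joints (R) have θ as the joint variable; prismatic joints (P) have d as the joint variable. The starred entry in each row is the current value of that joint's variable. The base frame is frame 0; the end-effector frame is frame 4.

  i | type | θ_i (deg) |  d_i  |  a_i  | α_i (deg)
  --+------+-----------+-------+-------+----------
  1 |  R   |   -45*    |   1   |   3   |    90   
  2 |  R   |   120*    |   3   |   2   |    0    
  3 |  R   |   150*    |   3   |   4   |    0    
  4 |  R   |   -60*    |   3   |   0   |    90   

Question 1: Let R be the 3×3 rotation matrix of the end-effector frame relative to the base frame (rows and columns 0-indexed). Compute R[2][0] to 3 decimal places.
-0.500

End-effector x-axis (col 0 of R) = (-0.6124,0.6124,-0.5000)
R[2][0] = -0.5000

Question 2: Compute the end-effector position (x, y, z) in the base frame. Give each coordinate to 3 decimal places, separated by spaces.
-4.950 -7.778 -1.268

after link 1: o_1 = (2.1213, -2.1213, 1.0000)
after link 2: o_2 = (-0.7071, -3.5355, 2.7321)
after link 3: o_3 = (-2.8284, -5.6569, -1.2679)
after link 4: o_4 = (-4.9497, -7.7782, -1.2679)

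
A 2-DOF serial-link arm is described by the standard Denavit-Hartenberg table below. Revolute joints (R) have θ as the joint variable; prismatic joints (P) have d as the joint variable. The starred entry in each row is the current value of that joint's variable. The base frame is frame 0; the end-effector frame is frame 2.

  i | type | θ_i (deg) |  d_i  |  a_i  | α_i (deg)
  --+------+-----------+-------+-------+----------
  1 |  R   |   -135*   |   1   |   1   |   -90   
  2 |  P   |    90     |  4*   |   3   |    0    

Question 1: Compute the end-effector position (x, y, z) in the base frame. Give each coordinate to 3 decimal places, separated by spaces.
2.121 -3.536 -2.000

after link 1: o_1 = (-0.7071, -0.7071, 1.0000)
after link 2: o_2 = (2.1213, -3.5355, -2.0000)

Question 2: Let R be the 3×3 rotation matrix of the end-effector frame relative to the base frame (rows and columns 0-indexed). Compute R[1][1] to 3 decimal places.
0.707

End-effector y-axis (col 1 of R) = (0.7071,0.7071,-0.0000)
R[1][1] = 0.7071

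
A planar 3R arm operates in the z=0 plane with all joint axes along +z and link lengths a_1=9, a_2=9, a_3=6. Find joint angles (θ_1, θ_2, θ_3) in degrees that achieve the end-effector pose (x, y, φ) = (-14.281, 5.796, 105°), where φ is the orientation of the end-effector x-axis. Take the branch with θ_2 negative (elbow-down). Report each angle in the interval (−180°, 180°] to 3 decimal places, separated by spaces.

-135.003 -89.999 -29.999

wrist centre = target − a_3·(cos φ, sin φ) = (-12.7281, 0.0004)
cos θ_2 = (162.0042−9²−9²)/(2·9·9) = 0.0000; θ_2 = -89.9985° (elbow-down)
β = atan2(0.0004,-12.7281) = 179.9980°; ψ = atan2(-9.0000,9.0002) = -44.9993°
θ_1 = β − ψ = 224.9973°
θ_3 = φ − θ_1 − θ_2 = -29.9987° (wrapped to (-180°,180°])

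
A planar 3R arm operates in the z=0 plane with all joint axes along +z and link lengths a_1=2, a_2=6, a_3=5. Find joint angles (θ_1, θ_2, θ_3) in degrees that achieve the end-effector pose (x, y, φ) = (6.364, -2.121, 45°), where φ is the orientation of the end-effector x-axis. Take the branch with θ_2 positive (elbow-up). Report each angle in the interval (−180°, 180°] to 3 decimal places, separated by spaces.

-135.006 90.008 89.998

wrist centre = target − a_3·(cos φ, sin φ) = (2.8285, -5.6565)
cos θ_2 = (39.9966−2²−6²)/(2·2·6) = -0.0001; θ_2 = 90.0081° (elbow-up)
β = atan2(-5.6565,2.8285) = -63.4333°; ψ = atan2(6.0000,1.9991) = 71.5724°
θ_1 = β − ψ = -135.0057°
θ_3 = φ − θ_1 − θ_2 = 89.9976° (wrapped to (-180°,180°])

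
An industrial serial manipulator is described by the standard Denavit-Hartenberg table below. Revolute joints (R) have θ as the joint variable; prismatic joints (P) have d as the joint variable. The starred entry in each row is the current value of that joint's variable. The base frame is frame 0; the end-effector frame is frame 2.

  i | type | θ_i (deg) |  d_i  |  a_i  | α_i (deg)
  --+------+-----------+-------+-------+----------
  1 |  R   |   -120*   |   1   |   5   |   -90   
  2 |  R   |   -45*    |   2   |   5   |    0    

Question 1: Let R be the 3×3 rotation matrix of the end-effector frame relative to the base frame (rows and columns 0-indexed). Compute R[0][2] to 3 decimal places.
End-effector z-axis (col 2 of R) = (0.8660,-0.5000,0.0000)
R[0][2] = 0.8660

0.866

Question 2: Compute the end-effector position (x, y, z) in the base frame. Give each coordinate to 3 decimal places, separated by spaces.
after link 1: o_1 = (-2.5000, -4.3301, 1.0000)
after link 2: o_2 = (-2.5357, -8.3920, 4.5355)

-2.536 -8.392 4.536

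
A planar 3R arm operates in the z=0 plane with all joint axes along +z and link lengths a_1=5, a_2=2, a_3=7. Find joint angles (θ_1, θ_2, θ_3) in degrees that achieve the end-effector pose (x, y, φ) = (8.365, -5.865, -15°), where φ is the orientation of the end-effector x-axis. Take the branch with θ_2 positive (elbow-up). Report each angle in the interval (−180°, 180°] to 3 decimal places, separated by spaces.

wrist centre = target − a_3·(cos φ, sin φ) = (1.6035, -4.0533)
cos θ_2 = (19.0002−5²−2²)/(2·5·2) = -0.5000; θ_2 = 119.9992° (elbow-up)
β = atan2(-4.0533,1.6035) = -68.4157°; ψ = atan2(1.7321,4.0000) = 23.4133°
θ_1 = β − ψ = -91.8289°
θ_3 = φ − θ_1 − θ_2 = -43.1702° (wrapped to (-180°,180°])

-91.829 119.999 -43.170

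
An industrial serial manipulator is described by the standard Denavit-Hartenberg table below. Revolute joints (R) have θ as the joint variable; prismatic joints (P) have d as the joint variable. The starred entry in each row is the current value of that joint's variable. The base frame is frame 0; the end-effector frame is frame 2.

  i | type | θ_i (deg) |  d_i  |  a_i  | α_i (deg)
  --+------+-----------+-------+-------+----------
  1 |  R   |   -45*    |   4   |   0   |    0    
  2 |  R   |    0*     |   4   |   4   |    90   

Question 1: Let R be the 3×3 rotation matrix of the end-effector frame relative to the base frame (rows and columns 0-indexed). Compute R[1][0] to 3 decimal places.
End-effector x-axis (col 0 of R) = (0.7071,-0.7071,0.0000)
R[1][0] = -0.7071

-0.707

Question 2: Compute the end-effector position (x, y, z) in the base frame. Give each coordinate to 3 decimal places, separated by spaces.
2.828 -2.828 8.000

after link 1: o_1 = (0.0000, 0.0000, 4.0000)
after link 2: o_2 = (2.8284, -2.8284, 8.0000)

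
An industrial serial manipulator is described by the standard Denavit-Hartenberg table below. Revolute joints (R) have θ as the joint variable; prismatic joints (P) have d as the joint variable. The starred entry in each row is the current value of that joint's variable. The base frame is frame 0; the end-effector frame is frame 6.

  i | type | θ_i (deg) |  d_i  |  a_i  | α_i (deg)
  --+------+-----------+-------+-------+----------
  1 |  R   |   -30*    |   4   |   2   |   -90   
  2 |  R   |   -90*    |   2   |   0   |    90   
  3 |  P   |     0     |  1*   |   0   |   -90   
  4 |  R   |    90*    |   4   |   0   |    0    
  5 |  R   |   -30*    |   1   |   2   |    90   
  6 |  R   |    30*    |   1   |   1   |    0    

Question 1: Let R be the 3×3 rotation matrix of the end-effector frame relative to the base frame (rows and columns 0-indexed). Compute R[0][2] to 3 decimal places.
End-effector z-axis (col 2 of R) = (-0.4330,0.2500,0.8660)
R[0][2] = -0.4330

-0.433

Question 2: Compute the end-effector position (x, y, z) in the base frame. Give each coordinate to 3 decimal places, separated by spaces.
after link 1: o_1 = (1.7321, -1.0000, 4.0000)
after link 2: o_2 = (2.7321, 0.7321, 4.0000)
after link 3: o_3 = (1.8660, 1.2321, 4.0000)
after link 4: o_4 = (3.8660, 4.6962, 4.0000)
after link 5: o_5 = (5.8660, 4.6962, 5.0000)
after link 6: o_6 = (6.3325, 5.0042, 6.2990)

6.333 5.004 6.299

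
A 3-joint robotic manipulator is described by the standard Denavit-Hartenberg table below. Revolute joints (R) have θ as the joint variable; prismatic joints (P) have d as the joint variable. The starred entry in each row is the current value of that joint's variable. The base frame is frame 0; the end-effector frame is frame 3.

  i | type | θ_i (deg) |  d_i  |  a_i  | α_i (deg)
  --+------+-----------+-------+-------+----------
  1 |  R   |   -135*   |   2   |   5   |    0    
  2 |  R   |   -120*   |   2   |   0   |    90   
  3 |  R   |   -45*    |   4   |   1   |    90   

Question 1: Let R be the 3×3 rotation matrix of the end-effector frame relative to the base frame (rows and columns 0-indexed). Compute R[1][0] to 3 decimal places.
End-effector x-axis (col 0 of R) = (-0.1830,0.6830,-0.7071)
R[1][0] = 0.6830

0.683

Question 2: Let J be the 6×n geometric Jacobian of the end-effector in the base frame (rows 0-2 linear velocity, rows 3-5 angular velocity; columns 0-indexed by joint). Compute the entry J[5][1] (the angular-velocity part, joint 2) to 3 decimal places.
axis z_1 = (0.0000,0.0000,1.0000); lever o_n−o_1 = (3.6807,1.7183,1.2929)
cross product → J_v[:, 1] = (-1.7183,3.6807,0.0000)
J_ω[:, 1] = z_1
entry J[5][1] = 1.0000

1.000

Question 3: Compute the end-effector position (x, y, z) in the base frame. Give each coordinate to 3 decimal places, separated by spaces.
after link 1: o_1 = (-3.5355, -3.5355, 2.0000)
after link 2: o_2 = (-3.5355, -3.5355, 4.0000)
after link 3: o_3 = (0.1452, -1.8172, 3.2929)

0.145 -1.817 3.293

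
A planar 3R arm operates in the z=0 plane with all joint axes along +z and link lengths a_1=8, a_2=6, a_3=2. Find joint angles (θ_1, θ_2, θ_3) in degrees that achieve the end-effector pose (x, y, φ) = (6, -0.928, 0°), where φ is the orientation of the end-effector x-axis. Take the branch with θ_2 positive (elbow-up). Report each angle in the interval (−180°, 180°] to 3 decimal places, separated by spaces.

wrist centre = target − a_3·(cos φ, sin φ) = (4.0000, -0.9280)
cos θ_2 = (16.8612−8²−6²)/(2·8·6) = -0.8660; θ_2 = 150.0005° (elbow-up)
β = atan2(-0.9280,4.0000) = -13.0616°; ψ = atan2(3.0000,2.8038) = 46.9355°
θ_1 = β − ψ = -59.9971°
θ_3 = φ − θ_1 − θ_2 = -90.0034° (wrapped to (-180°,180°])

-59.997 150.000 -90.003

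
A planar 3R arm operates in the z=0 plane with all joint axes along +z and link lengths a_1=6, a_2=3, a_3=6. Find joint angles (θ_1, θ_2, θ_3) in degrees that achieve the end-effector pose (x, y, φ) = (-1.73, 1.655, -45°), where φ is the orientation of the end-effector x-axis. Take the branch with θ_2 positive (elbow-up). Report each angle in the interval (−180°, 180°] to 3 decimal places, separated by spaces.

120.722 45.003 149.275

wrist centre = target − a_3·(cos φ, sin φ) = (-5.9726, 5.8976)
cos θ_2 = (70.4546−6²−3²)/(2·6·3) = 0.7071; θ_2 = 45.0028° (elbow-up)
β = atan2(5.8976,-5.9726) = 135.3620°; ψ = atan2(2.1214,8.1212) = 14.6397°
θ_1 = β − ψ = 120.7223°
θ_3 = φ − θ_1 − θ_2 = 149.2749° (wrapped to (-180°,180°])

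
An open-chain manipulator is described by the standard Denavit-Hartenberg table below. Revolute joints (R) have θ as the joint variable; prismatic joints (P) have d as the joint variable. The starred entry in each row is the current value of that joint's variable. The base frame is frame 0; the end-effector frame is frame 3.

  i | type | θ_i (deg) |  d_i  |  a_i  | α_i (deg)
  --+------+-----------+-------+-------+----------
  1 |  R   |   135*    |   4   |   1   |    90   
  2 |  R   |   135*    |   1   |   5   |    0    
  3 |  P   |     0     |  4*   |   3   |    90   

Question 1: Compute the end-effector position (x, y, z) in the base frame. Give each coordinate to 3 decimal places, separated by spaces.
after link 1: o_1 = (-0.7071, 0.7071, 4.0000)
after link 2: o_2 = (2.5000, -1.0858, 7.5355)
after link 3: o_3 = (6.8284, 0.2426, 9.6569)

6.828 0.243 9.657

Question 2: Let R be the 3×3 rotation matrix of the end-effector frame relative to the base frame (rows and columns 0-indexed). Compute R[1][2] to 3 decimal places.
0.500

End-effector z-axis (col 2 of R) = (-0.5000,0.5000,0.7071)
R[1][2] = 0.5000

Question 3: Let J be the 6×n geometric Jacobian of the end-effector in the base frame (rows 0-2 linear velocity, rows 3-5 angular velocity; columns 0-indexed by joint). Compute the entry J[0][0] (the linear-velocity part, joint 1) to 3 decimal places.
-0.243

axis z_0 = ẑ; lever o_n−o_0 = (6.8284,0.2426,9.6569)
cross product → J_v[:, 0] = (-0.2426,6.8284,0.0000)
J_ω[:, 0] = z_0
entry J[0][0] = -0.2426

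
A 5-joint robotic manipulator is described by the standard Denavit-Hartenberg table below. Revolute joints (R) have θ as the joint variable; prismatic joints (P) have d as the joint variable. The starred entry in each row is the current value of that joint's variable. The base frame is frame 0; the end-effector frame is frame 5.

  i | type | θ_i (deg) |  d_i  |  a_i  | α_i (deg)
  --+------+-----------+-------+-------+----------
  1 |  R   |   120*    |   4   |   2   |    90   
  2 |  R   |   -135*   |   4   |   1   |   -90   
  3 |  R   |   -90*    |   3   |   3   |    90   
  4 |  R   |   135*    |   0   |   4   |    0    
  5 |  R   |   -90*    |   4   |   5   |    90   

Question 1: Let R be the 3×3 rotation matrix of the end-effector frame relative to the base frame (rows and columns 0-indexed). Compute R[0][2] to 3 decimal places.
End-effector z-axis (col 2 of R) = (0.8624,-0.0795,0.5000)
R[0][2] = 0.8624

0.862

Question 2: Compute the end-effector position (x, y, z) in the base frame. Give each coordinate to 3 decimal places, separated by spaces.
after link 1: o_1 = (-1.0000, 1.7321, 4.0000)
after link 2: o_2 = (2.8177, 3.1197, 3.2929)
after link 3: o_3 = (4.3551, 6.4568, 1.1716)
after link 4: o_4 = (0.9056, 6.7746, -0.8284)
after link 5: o_5 = (1.3032, 13.1570, -0.5000)

1.303 13.157 -0.500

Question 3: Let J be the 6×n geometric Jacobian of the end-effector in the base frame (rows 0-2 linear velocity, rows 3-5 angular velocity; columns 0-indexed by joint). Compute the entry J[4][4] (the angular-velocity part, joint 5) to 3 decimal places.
0.612

axis z_4 = (-0.3536,0.6124,0.7071); lever o_n−o_4 = (0.3976,6.3823,0.3284)
cross product → J_v[:, 4] = (-4.3119,0.3973,-2.5000)
J_ω[:, 4] = z_4
entry J[4][4] = 0.6124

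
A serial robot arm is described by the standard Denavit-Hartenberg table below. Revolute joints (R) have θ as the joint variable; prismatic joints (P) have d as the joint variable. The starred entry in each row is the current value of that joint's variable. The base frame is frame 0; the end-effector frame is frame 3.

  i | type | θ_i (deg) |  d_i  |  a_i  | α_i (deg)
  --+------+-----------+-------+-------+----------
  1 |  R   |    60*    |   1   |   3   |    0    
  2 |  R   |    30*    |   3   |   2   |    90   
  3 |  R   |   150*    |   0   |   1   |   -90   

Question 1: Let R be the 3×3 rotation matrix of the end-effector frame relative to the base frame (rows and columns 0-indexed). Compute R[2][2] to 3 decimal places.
End-effector z-axis (col 2 of R) = (0.0000,-0.5000,-0.8660)
R[2][2] = -0.8660

-0.866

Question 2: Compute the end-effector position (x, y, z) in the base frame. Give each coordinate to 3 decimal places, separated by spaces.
after link 1: o_1 = (1.5000, 2.5981, 1.0000)
after link 2: o_2 = (1.5000, 4.5981, 4.0000)
after link 3: o_3 = (1.5000, 3.7321, 4.5000)

1.500 3.732 4.500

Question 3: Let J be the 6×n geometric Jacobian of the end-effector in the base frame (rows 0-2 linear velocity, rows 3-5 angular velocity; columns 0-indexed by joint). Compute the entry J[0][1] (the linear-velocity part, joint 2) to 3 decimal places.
axis z_1 = (0.0000,0.0000,1.0000); lever o_n−o_1 = (0.0000,1.1340,3.5000)
cross product → J_v[:, 1] = (-1.1340,0.0000,0.0000)
J_ω[:, 1] = z_1
entry J[0][1] = -1.1340

-1.134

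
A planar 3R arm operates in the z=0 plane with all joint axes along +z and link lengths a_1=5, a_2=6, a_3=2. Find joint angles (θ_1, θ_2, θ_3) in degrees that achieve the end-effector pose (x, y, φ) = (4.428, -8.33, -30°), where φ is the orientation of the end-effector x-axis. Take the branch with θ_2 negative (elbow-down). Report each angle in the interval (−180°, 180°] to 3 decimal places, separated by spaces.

-19.611 -90.003 79.613

wrist centre = target − a_3·(cos φ, sin φ) = (2.6959, -7.3300)
cos θ_2 = (60.9970−5²−6²)/(2·5·6) = -0.0000; θ_2 = -90.0028° (elbow-down)
β = atan2(-7.3300,2.6959) = -69.8066°; ψ = atan2(-6.0000,4.9997) = -50.1961°
θ_1 = β − ψ = -19.6106°
θ_3 = φ − θ_1 − θ_2 = 79.6134° (wrapped to (-180°,180°])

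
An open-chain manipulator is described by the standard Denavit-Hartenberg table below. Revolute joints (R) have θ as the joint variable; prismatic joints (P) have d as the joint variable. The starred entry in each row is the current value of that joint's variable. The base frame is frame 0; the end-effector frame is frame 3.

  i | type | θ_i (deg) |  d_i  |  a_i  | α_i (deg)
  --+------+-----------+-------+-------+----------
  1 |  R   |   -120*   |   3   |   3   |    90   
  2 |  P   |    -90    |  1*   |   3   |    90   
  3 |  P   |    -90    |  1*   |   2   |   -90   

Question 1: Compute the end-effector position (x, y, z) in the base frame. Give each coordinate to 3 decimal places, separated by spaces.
-0.134 -2.232 -0.000

after link 1: o_1 = (-1.5000, -2.5981, 3.0000)
after link 2: o_2 = (-2.3660, -2.0981, 0.0000)
after link 3: o_3 = (-0.1340, -2.2321, -0.0000)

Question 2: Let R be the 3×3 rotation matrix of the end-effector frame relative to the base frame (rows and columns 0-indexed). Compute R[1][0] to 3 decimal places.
-0.500

End-effector x-axis (col 0 of R) = (0.8660,-0.5000,-0.0000)
R[1][0] = -0.5000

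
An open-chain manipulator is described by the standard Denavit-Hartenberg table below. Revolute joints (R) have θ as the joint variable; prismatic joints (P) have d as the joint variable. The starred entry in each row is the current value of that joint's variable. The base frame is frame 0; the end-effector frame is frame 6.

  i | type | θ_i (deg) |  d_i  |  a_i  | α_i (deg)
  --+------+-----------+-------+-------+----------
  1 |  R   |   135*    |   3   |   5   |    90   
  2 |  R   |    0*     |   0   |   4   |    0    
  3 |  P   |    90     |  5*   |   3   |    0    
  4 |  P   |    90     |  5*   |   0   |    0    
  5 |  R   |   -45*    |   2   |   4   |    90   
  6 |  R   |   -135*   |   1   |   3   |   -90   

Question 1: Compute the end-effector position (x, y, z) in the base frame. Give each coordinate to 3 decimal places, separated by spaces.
1.061 12.910 8.036

after link 1: o_1 = (-3.5355, 3.5355, 3.0000)
after link 2: o_2 = (-6.3640, 6.3640, 3.0000)
after link 3: o_3 = (-2.8284, 9.8995, 6.0000)
after link 4: o_4 = (0.7071, 13.4350, 6.0000)
after link 5: o_5 = (4.1213, 12.8492, 8.8284)
after link 6: o_6 = (1.0607, 12.9099, 8.0355)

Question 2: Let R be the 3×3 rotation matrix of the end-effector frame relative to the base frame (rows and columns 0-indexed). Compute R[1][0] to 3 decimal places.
-0.146

End-effector x-axis (col 0 of R) = (-0.8536,-0.1464,-0.5000)
R[1][0] = -0.1464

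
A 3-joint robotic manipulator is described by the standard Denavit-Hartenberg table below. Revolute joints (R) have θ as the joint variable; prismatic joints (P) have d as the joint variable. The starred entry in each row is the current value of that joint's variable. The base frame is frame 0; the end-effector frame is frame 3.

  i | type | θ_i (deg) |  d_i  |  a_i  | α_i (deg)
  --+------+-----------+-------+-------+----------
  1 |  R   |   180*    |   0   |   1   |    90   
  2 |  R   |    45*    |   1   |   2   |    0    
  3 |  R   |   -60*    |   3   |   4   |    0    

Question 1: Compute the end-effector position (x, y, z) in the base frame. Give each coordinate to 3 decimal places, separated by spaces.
-6.278 4.000 0.379

after link 1: o_1 = (-1.0000, 0.0000, 0.0000)
after link 2: o_2 = (-2.4142, 1.0000, 1.4142)
after link 3: o_3 = (-6.2779, 4.0000, 0.3789)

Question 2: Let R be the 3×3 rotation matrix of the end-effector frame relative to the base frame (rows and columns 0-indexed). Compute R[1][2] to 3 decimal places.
End-effector z-axis (col 2 of R) = (0.0000,1.0000,0.0000)
R[1][2] = 1.0000

1.000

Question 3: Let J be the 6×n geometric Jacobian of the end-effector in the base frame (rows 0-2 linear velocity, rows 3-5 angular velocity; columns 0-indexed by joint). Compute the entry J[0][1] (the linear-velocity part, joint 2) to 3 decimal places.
axis z_1 = (0.0000,1.0000,0.0000); lever o_n−o_1 = (-5.2779,4.0000,0.3789)
cross product → J_v[:, 1] = (0.3789,-0.0000,5.2779)
J_ω[:, 1] = z_1
entry J[0][1] = 0.3789

0.379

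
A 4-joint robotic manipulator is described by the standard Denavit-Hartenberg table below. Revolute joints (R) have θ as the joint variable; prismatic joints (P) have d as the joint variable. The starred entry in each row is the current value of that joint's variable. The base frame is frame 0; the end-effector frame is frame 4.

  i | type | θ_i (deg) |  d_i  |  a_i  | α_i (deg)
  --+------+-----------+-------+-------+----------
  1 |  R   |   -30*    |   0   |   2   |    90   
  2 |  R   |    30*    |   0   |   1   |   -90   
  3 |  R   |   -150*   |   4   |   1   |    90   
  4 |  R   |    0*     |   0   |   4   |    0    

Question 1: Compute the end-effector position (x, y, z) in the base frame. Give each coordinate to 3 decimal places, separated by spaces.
-3.748 -0.723 1.799

after link 1: o_1 = (1.7321, -1.0000, 0.0000)
after link 2: o_2 = (2.4821, -1.4330, 0.5000)
after link 3: o_3 = (-0.1495, -0.4910, 3.5311)
after link 4: o_4 = (-3.7476, -0.7231, 1.7990)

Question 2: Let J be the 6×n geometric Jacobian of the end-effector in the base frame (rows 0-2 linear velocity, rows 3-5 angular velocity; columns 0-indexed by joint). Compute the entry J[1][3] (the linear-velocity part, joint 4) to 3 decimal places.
1.000

axis z_3 = (0.0580,0.9665,-0.2500); lever o_n−o_3 = (-3.5981,-0.2321,-1.7321)
cross product → J_v[:, 3] = (-1.7321,1.0000,3.4641)
J_ω[:, 3] = z_3
entry J[1][3] = 1.0000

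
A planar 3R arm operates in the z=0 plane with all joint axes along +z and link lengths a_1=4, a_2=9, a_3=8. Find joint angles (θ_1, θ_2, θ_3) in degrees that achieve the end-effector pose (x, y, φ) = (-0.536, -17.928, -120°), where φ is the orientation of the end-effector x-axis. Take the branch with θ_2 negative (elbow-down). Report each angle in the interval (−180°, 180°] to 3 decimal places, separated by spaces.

-29.997 -60.005 -29.999

wrist centre = target − a_3·(cos φ, sin φ) = (3.4640, -10.9998)
cos θ_2 = (132.9948−4²−9²)/(2·4·9) = 0.4999; θ_2 = -60.0048° (elbow-down)
β = atan2(-10.9998,3.4640) = -72.5200°; ψ = atan2(-7.7946,8.4994) = -42.5234°
θ_1 = β − ψ = -29.9966°
θ_3 = φ − θ_1 − θ_2 = -29.9986° (wrapped to (-180°,180°])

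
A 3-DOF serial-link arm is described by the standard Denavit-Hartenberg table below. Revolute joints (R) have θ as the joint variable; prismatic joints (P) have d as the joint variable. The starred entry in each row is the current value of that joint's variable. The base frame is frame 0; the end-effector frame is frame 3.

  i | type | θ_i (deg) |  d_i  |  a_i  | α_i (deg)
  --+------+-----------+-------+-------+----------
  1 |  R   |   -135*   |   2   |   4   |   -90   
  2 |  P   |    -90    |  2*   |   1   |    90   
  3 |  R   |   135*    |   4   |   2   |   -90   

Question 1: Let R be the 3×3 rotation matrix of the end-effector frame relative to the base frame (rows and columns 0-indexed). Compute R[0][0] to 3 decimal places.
0.500

End-effector x-axis (col 0 of R) = (0.5000,-0.5000,-0.7071)
R[0][0] = 0.5000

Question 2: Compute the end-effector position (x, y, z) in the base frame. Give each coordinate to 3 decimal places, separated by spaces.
after link 1: o_1 = (-2.8284, -2.8284, 2.0000)
after link 2: o_2 = (-1.4142, -4.2426, 3.0000)
after link 3: o_3 = (2.4142, -2.4142, 1.5858)

2.414 -2.414 1.586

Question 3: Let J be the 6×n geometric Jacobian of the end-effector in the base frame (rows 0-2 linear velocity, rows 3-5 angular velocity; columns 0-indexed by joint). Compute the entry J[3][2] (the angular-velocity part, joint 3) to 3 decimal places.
0.707

axis z_2 = (0.7071,0.7071,0.0000); lever o_n−o_2 = (3.8284,1.8284,-1.4142)
cross product → J_v[:, 2] = (-1.0000,1.0000,-1.4142)
J_ω[:, 2] = z_2
entry J[3][2] = 0.7071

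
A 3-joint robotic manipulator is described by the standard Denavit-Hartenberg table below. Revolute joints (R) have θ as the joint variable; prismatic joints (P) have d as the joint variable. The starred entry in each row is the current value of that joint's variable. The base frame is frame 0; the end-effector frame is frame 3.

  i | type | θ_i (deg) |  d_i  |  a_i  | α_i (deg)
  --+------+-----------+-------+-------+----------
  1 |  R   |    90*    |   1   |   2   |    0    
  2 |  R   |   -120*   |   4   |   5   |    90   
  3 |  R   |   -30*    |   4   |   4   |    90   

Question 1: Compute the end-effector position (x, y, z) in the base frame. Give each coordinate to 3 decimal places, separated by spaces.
5.330 -5.696 3.000

after link 1: o_1 = (0.0000, 2.0000, 1.0000)
after link 2: o_2 = (4.3301, -0.5000, 5.0000)
after link 3: o_3 = (5.3301, -5.6962, 3.0000)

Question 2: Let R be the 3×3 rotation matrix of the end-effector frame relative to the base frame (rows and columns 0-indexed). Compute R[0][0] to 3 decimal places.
End-effector x-axis (col 0 of R) = (0.7500,-0.4330,-0.5000)
R[0][0] = 0.7500

0.750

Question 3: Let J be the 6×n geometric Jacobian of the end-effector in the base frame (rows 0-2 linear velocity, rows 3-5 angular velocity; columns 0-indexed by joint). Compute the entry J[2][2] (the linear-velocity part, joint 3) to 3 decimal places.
3.464

axis z_2 = (-0.5000,-0.8660,0.0000); lever o_n−o_2 = (1.0000,-5.1962,-2.0000)
cross product → J_v[:, 2] = (1.7321,-1.0000,3.4641)
J_ω[:, 2] = z_2
entry J[2][2] = 3.4641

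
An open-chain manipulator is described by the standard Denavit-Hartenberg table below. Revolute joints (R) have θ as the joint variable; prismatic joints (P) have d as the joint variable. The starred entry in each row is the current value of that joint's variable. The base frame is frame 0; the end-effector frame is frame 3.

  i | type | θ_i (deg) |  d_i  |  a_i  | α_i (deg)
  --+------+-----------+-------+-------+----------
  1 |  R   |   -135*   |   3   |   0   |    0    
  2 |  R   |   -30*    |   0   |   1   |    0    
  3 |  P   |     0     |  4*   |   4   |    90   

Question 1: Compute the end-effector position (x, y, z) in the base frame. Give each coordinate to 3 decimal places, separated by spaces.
-4.830 -1.294 7.000

after link 1: o_1 = (0.0000, 0.0000, 3.0000)
after link 2: o_2 = (-0.9659, -0.2588, 3.0000)
after link 3: o_3 = (-4.8296, -1.2941, 7.0000)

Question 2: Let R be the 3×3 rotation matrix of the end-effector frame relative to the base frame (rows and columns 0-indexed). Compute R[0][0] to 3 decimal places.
-0.966

End-effector x-axis (col 0 of R) = (-0.9659,-0.2588,0.0000)
R[0][0] = -0.9659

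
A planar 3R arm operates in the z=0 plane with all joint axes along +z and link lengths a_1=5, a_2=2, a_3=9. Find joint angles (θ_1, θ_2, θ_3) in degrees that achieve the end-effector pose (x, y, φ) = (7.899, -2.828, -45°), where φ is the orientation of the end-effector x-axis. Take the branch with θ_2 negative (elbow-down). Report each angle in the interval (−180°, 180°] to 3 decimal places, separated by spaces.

88.059 -134.994 1.935

wrist centre = target − a_3·(cos φ, sin φ) = (1.5350, 3.5360)
cos θ_2 = (14.8594−5²−2²)/(2·5·2) = -0.7070; θ_2 = -134.9939° (elbow-down)
β = atan2(3.5360,1.5350) = 66.5333°; ψ = atan2(-1.4144,3.5859) = -21.5252°
θ_1 = β − ψ = 88.0585°
θ_3 = φ − θ_1 − θ_2 = 1.9354° (wrapped to (-180°,180°])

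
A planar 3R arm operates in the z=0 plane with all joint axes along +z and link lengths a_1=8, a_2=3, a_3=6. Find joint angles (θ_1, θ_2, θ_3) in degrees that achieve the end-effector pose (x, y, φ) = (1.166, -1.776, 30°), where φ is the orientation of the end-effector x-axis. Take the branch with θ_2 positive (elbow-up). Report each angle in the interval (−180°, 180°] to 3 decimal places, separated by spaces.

wrist centre = target − a_3·(cos φ, sin φ) = (-4.0302, -4.7760)
cos θ_2 = (39.0523−8²−3²)/(2·8·3) = -0.7072; θ_2 = 135.0111° (elbow-up)
β = atan2(-4.7760,-4.0302) = -130.1588°; ψ = atan2(2.1209,5.8783) = 19.8397°
θ_1 = β − ψ = -149.9985°
θ_3 = φ − θ_1 − θ_2 = 44.9874° (wrapped to (-180°,180°])

-149.999 135.011 44.987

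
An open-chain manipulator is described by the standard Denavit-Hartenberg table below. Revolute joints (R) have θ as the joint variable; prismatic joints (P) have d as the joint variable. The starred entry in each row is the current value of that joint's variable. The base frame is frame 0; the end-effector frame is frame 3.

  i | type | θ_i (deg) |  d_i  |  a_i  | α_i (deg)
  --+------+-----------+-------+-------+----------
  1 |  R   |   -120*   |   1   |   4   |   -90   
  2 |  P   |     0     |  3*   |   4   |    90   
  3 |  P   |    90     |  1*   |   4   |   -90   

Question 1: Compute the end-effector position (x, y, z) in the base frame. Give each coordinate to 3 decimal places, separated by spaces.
2.062 -10.428 2.000

after link 1: o_1 = (-2.0000, -3.4641, 1.0000)
after link 2: o_2 = (-1.4019, -8.4282, 1.0000)
after link 3: o_3 = (2.0622, -10.4282, 2.0000)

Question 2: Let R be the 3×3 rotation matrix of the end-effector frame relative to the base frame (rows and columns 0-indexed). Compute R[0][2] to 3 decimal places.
0.500

End-effector z-axis (col 2 of R) = (0.5000,0.8660,0.0000)
R[0][2] = 0.5000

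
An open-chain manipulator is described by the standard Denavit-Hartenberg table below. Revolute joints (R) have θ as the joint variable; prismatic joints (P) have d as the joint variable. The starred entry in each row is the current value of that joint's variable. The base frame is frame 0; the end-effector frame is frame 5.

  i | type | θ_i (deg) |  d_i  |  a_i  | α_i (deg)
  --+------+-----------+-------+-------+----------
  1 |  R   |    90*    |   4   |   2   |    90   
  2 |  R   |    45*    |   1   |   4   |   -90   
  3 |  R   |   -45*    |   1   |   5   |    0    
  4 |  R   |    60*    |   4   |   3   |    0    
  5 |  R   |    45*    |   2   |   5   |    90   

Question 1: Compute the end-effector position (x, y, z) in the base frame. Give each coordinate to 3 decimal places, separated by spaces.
-0.571 6.195 18.095

after link 1: o_1 = (0.0000, 2.0000, 4.0000)
after link 2: o_2 = (1.0000, 4.8284, 6.8284)
after link 3: o_3 = (4.5355, 6.6213, 10.0355)
after link 4: o_4 = (3.7591, 5.8419, 14.9130)
after link 5: o_5 = (-0.5711, 6.1955, 18.0950)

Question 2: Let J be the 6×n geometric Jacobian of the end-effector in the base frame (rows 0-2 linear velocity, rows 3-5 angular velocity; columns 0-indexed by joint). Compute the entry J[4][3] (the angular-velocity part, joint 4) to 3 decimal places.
axis z_3 = (-0.0000,-0.7071,0.7071); lever o_n−o_3 = (-5.1066,-0.4258,8.0594)
cross product → J_v[:, 3] = (-5.3978,-3.6109,-3.6109)
J_ω[:, 3] = z_3
entry J[4][3] = -0.7071

-0.707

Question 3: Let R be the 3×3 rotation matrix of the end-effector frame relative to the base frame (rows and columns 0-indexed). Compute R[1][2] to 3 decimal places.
End-effector z-axis (col 2 of R) = (0.5000,0.6124,0.6124)
R[1][2] = 0.6124

0.612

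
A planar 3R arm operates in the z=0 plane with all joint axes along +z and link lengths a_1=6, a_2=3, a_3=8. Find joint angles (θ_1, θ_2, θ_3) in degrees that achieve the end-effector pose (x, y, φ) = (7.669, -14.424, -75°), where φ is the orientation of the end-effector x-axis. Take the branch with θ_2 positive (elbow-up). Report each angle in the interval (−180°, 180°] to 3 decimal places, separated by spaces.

-59.990 29.968 -44.978

wrist centre = target − a_3·(cos φ, sin φ) = (5.5984, -6.6966)
cos θ_2 = (76.1870−6²−3²)/(2·6·3) = 0.8663; θ_2 = 29.9679° (elbow-up)
β = atan2(-6.6966,5.5984) = -50.1039°; ψ = atan2(1.4985,8.5989) = 9.8857°
θ_1 = β − ψ = -59.9896°
θ_3 = φ − θ_1 − θ_2 = -44.9783° (wrapped to (-180°,180°])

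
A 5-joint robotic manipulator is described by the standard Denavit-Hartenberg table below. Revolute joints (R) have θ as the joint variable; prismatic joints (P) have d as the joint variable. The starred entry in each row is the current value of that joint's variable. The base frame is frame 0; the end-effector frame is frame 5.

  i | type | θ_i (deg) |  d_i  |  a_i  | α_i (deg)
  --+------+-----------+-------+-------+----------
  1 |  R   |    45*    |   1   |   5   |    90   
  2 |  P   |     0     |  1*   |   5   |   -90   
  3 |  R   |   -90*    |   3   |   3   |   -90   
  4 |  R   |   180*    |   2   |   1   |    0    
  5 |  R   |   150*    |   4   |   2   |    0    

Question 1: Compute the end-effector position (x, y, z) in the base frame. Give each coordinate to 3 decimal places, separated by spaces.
14.660 7.968 5.000

after link 1: o_1 = (3.5355, 3.5355, 1.0000)
after link 2: o_2 = (7.7782, 6.3640, 1.0000)
after link 3: o_3 = (9.8995, 4.2426, 4.0000)
after link 4: o_4 = (10.6066, 6.3640, 4.0000)
after link 5: o_5 = (14.6598, 7.9676, 5.0000)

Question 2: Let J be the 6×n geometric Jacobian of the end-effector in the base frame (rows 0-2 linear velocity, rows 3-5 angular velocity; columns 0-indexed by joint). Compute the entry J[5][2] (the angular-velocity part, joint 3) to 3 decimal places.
1.000

axis z_2 = (0.0000,0.0000,1.0000); lever o_n−o_2 = (6.8816,1.6037,4.0000)
cross product → J_v[:, 2] = (-1.6037,6.8816,0.0000)
J_ω[:, 2] = z_2
entry J[5][2] = 1.0000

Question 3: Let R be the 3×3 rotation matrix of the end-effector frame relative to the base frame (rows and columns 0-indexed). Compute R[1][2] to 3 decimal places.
0.707

End-effector z-axis (col 2 of R) = (0.7071,0.7071,0.0000)
R[1][2] = 0.7071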